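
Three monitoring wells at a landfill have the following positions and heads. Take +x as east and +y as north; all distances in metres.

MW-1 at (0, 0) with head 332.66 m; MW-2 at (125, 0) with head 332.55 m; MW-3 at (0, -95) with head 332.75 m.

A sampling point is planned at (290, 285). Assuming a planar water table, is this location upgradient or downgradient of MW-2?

∂h/∂x = (332.55 − 332.66) / (125 − 0) = -0.0008800
∂h/∂y = (332.75 − 332.66) / (-95 − 0) = -0.0009474
Head at (290, 285) = 332.66 + (-0.0008800)·(290) + (-0.0009474)·(285) = 332.13 m.
That is lower than the 332.55 m at MW-2, so the point is downgradient.

downgradient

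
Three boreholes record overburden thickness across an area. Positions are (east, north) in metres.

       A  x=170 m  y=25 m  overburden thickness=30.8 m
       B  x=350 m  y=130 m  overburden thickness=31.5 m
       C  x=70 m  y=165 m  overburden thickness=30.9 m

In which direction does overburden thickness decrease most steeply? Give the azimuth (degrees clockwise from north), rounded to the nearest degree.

225°

Taking A as reference: B−A = (180, 105, +0.7); C−A = (-100, 140, +0.1).
Solve a·Δx + b·Δy = Δd: det = 180·140 − (-100)·105 = 35700.
∂d/∂x = [(+0.7)·140 − (+0.1)·105] / 35700 = +0.002451
∂d/∂y = [180·(+0.1) − (-100)·(+0.7)] / 35700 = +0.002465
Steepest decrease is along −∇f: components (-0.002451 E, -0.002465 N).
Azimuth = atan2(-0.002451, -0.002465) = 224.8° ≈ 225°.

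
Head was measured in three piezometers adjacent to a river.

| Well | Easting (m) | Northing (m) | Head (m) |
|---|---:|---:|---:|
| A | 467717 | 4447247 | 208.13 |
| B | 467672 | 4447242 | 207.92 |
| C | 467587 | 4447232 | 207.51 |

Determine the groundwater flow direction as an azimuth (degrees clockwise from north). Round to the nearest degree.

Differences from A: to B (Δx, Δy, Δh) = (-45, -5, -0.21); to C = (-130, -15, -0.62).
Determinant of the coordinate differences = (-45)·(-15) − (-130)·(-5) = 25.
∂h/∂x = [(-0.21)·(-15) − (-0.62)·(-5)] / 25 = +0.002000
∂h/∂y = [(-45)·(-0.62) − (-130)·(-0.21)] / 25 = +0.02400
Flow direction (−∇h) has components (-0.002000 E, -0.02400 N).
Azimuth = atan2(E, N) = atan2(-0.002000, -0.02400) = 184.8° ≈ 185°.

185°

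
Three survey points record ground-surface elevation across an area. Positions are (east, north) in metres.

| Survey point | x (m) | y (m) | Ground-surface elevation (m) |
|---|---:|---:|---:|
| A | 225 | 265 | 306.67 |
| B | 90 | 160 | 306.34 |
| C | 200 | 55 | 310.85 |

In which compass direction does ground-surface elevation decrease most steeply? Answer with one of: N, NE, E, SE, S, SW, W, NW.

Taking A as reference: B−A = (-135, -105, -0.33); C−A = (-25, -210, +4.18).
Solve a·Δx + b·Δy = Δz: det = (-135)·(-210) − (-25)·(-105) = 25725.
∂z/∂x = [(-0.33)·(-210) − (+4.18)·(-105)] / 25725 = +0.01976
∂z/∂y = [(-135)·(+4.18) − (-25)·(-0.33)] / 25725 = -0.02226
Steepest decrease is along −∇f = (-0.01976 E, +0.02226 N) → northwest.

NW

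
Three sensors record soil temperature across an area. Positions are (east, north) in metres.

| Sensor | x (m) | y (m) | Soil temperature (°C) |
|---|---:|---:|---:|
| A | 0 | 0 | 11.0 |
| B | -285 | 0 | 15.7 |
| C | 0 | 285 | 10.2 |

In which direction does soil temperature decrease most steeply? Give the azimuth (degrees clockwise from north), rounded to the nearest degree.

080°

∂T/∂x = (15.7 − 11.0) / (-285 − 0) = -0.01649
∂T/∂y = (10.2 − 11.0) / (285 − 0) = -0.002807
Steepest decrease is along −∇f: components (+0.01649 E, +0.002807 N).
Azimuth = atan2(+0.01649, +0.002807) = 80.3° ≈ 080°.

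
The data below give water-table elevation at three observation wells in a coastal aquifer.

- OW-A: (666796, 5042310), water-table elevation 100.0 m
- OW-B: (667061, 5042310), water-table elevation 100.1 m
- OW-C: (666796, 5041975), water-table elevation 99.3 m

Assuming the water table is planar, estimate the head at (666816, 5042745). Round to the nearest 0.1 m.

100.9 m

∂h/∂x = (100.1 − 100.0) / (667061 − 666796) = +0.0003774
∂h/∂y = (99.3 − 100.0) / (5041975 − 5042310) = +0.002090
h(666816, 5042745) = 100.0 + (+0.0003774)·(20) + (+0.002090)·(435) = 100.0 +0.008 +0.909 = 100.917 m.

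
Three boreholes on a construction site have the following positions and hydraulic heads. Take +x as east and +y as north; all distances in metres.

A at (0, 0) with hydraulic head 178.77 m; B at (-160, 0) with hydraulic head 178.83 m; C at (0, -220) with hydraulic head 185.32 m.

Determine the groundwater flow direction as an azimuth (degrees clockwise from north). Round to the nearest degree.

∂h/∂x = (178.83 − 178.77) / (-160 − 0) = -0.0003750
∂h/∂y = (185.32 − 178.77) / (-220 − 0) = -0.02977
Flow direction (−∇h) has components (+0.0003750 E, +0.02977 N).
Azimuth = atan2(E, N) = atan2(+0.0003750, +0.02977) = 0.7° ≈ 001°.

001°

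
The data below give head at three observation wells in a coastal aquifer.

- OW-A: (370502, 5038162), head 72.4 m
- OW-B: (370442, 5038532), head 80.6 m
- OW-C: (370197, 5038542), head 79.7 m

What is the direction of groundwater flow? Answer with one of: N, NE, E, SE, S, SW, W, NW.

S

With h = a·x + b·y + c and OW-A as origin, the differences give:
  (-60)·a + 370·b = +8.2
  (-305)·a + 380·b = +7.3
Eliminate b (×380 and ×370, subtract): 90050·a = 415.00 → a = ∂h/∂x = +0.004609
Back-substitute: b = ∂h/∂y = +0.02291.
Flow = −∇h = (-0.004609 east, -0.02291 north), which points south.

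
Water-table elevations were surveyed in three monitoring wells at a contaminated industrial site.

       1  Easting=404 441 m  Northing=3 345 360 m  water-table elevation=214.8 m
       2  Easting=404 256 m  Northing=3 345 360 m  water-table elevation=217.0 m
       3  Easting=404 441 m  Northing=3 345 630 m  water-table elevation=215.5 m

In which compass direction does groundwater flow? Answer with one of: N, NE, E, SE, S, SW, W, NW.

∂h/∂x = (217.0 − 214.8) / (404256 − 404441) = -0.01189
∂h/∂y = (215.5 − 214.8) / (3345630 − 3345360) = +0.002593
Flow = −∇h = (+0.01189 east, -0.002593 north), which points east.

E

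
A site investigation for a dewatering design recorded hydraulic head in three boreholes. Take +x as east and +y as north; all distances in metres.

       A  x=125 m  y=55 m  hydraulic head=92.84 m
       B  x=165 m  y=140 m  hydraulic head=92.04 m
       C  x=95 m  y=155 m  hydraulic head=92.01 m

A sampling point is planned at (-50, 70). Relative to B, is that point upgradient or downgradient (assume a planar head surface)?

Taking A as reference: B−A = (40, 85, -0.80); C−A = (-30, 100, -0.83).
Solve a·Δx + b·Δy = Δh: det = 40·100 − (-30)·85 = 6550.
∂h/∂x = [(-0.80)·100 − (-0.83)·85] / 6550 = -0.001443
∂h/∂y = [40·(-0.83) − (-30)·(-0.80)] / 6550 = -0.008733
Head at (-50, 70) = 92.84 + (-0.001443)·(-175) + (-0.008733)·(15) = 92.96 m.
That is higher than the 92.04 m at B, so the point is upgradient.

upgradient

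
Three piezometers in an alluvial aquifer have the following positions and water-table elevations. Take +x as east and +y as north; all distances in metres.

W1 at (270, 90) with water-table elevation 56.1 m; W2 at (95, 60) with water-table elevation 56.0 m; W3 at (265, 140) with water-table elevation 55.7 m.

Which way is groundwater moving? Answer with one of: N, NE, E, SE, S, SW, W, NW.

Taking W1 as reference: W2−W1 = (-175, -30, -0.1); W3−W1 = (-5, 50, -0.4).
Solve a·Δx + b·Δy = Δh: det = (-175)·50 − (-5)·(-30) = -8900.
∂h/∂x = [(-0.1)·50 − (-0.4)·(-30)] / -8900 = +0.001910
∂h/∂y = [(-175)·(-0.4) − (-5)·(-0.1)] / -8900 = -0.007809
Flow = −∇h = (-0.001910 east, +0.007809 north), which points north.

N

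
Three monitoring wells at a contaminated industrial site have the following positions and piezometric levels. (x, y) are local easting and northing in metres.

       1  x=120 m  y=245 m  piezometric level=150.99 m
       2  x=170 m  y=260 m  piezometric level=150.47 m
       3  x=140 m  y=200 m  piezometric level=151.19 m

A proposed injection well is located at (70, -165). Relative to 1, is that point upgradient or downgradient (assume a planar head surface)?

Differences from 1: to 2 (Δx, Δy, Δh) = (50, 15, -0.52); to 3 = (20, -45, +0.20).
Determinant of the coordinate differences = 50·(-45) − 20·15 = -2550.
∂h/∂x = [(-0.52)·(-45) − (+0.20)·15] / -2550 = -0.008000
∂h/∂y = [50·(+0.20) − 20·(-0.52)] / -2550 = -0.008000
Head at (70, -165) = 150.99 + (-0.008000)·(-50) + (-0.008000)·(-410) = 154.67 m.
That is higher than the 150.99 m at 1, so the point is upgradient.

upgradient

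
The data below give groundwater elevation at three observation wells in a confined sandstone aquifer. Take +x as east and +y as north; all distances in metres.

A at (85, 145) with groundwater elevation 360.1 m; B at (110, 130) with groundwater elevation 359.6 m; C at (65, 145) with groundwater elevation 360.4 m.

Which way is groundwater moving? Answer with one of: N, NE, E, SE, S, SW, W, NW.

Taking A as reference: B−A = (25, -15, -0.5); C−A = (-20, 0, +0.3).
Solve a·Δx + b·Δy = Δh: det = 25·0 − (-20)·(-15) = -300.
∂h/∂x = [(-0.5)·0 − (+0.3)·(-15)] / -300 = -0.01500
∂h/∂y = [25·(+0.3) − (-20)·(-0.5)] / -300 = +0.008333
Flow = −∇h = (+0.01500 east, -0.008333 north), which points southeast.

SE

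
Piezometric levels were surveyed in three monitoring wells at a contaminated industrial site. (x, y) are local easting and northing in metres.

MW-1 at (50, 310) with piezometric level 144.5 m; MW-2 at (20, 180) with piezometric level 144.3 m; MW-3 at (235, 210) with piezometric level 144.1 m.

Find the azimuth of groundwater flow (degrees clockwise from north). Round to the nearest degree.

With h = a·x + b·y + c and MW-1 as origin, the differences give:
  (-30)·a + (-130)·b = -0.2
  185·a + (-100)·b = -0.4
Eliminate b (×(-100) and ×(-130), subtract): 27050·a = -32.00 → a = ∂h/∂x = -0.001183
Back-substitute: b = ∂h/∂y = +0.001811.
Flow direction (−∇h) has components (+0.001183 E, -0.001811 N).
Azimuth = atan2(E, N) = atan2(+0.001183, -0.001811) = 146.9° ≈ 147°.

147°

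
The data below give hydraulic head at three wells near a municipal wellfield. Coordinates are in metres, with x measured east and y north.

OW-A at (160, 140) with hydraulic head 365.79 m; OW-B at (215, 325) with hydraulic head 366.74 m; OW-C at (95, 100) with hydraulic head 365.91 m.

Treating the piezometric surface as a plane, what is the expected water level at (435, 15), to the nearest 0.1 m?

Differences from OW-A: to OW-B (Δx, Δy, Δh) = (55, 185, +0.95); to OW-C = (-65, -40, +0.12).
Solve a·Δx + b·Δy = Δh: det = 55·(-40) − (-65)·185 = 9825.
∂h/∂x = [(+0.95)·(-40) − (+0.12)·185] / 9825 = -0.006127
∂h/∂y = [55·(+0.12) − (-65)·(+0.95)] / 9825 = +0.006957
h(435, 15) = 365.79 + (-0.006127)·(275) + (+0.006957)·(-125) = 365.79 -1.685 -0.870 = 363.235 m.

363.2 m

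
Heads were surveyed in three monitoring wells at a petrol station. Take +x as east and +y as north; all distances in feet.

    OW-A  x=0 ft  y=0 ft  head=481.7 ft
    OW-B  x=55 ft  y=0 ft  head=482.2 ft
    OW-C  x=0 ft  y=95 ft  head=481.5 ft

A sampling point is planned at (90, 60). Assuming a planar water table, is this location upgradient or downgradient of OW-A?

∂h/∂x = (482.2 − 481.7) / (55 − 0) = +0.009091
∂h/∂y = (481.5 − 481.7) / (95 − 0) = -0.002105
Head at (90, 60) = 481.7 + (+0.009091)·(90) + (-0.002105)·(60) = 482.39 ft.
That is higher than the 481.7 ft at OW-A, so the point is upgradient.

upgradient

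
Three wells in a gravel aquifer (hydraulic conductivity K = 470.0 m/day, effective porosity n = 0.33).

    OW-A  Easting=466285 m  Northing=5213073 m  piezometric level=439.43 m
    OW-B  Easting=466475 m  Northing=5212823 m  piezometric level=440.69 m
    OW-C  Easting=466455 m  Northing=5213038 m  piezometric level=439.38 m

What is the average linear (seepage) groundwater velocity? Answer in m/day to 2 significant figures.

With h = a·x + b·y + c and OW-A as origin, the differences give:
  190·a + (-250)·b = +1.26
  170·a + (-35)·b = -0.05
Eliminate b (×(-35) and ×(-250), subtract): 35850·a = -56.600 → a = ∂h/∂x = -0.001579
Back-substitute: b = ∂h/∂y = -0.006240.
|∇h| = √(-0.001579² + -0.006240²) = 0.006437
Seepage velocity v = K·i/n = 470.0 × 0.006437 / 0.33 = 9.168 m/day.

9.2 m/day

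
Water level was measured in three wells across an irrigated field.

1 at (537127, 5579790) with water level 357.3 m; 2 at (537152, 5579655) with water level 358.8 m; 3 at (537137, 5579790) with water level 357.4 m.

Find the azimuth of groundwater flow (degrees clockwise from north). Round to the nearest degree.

313°

Taking 1 as reference: 2−1 = (25, -135, +1.5); 3−1 = (10, 0, +0.1).
Solve a·Δx + b·Δy = Δh: det = 25·0 − 10·(-135) = 1350.
∂h/∂x = [(+1.5)·0 − (+0.1)·(-135)] / 1350 = +0.010000
∂h/∂y = [25·(+0.1) − 10·(+1.5)] / 1350 = -0.009259
Flow direction (−∇h) has components (-0.010000 E, +0.009259 N).
Azimuth = atan2(E, N) = atan2(-0.010000, +0.009259) = 312.8° ≈ 313°.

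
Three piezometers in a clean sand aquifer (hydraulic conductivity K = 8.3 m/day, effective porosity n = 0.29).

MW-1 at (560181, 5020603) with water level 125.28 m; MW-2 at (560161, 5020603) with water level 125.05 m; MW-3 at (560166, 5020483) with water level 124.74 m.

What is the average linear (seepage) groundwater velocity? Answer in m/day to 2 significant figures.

Differences from MW-1: to MW-2 (Δx, Δy, Δh) = (-20, 0, -0.23); to MW-3 = (-15, -120, -0.54).
Determinant of the coordinate differences = (-20)·(-120) − (-15)·0 = 2400.
∂h/∂x = [(-0.23)·(-120) − (-0.54)·0] / 2400 = +0.01150
∂h/∂y = [(-20)·(-0.54) − (-15)·(-0.23)] / 2400 = +0.003063
|∇h| = √(0.01150² + 0.003063²) = 0.0119
Seepage velocity v = K·i/n = 8.3 × 0.0119 / 0.29 = 0.3406 m/day.

0.34 m/day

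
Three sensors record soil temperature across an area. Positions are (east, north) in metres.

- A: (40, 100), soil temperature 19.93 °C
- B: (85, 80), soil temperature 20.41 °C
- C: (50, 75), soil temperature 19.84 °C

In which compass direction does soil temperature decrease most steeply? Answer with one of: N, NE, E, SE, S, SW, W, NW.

SW

Differences from A: to B (Δx, Δy, Δh) = (45, -20, +0.48); to C = (10, -25, -0.09).
Determinant of the coordinate differences = 45·(-25) − 10·(-20) = -925.
∂T/∂x = [(+0.48)·(-25) − (-0.09)·(-20)] / -925 = +0.01492
∂T/∂y = [45·(-0.09) − 10·(+0.48)] / -925 = +0.009568
Steepest decrease is along −∇f = (-0.01492 E, -0.009568 N) → southwest.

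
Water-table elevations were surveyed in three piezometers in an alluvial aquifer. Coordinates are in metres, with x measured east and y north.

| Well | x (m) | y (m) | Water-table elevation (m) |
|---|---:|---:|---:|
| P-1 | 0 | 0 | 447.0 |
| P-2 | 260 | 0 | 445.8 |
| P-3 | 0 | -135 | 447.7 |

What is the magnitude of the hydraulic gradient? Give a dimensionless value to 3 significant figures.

∂h/∂x = (445.8 − 447.0) / (260 − 0) = -0.004615
∂h/∂y = (447.7 − 447.0) / (-135 − 0) = -0.005185
|∇h| = √(-0.004615² + -0.005185²) = 0.006941

0.00694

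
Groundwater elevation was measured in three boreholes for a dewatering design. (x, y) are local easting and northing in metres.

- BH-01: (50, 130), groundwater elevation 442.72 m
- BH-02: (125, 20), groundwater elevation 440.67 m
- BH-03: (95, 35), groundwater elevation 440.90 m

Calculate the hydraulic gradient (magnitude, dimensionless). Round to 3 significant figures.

0.0205

With h = a·x + b·y + c and BH-01 as origin, the differences give:
  75·a + (-110)·b = -2.05
  45·a + (-95)·b = -1.82
Eliminate b (×(-95) and ×(-110), subtract): -2175·a = -5.450 → a = ∂h/∂x = +0.002506
Back-substitute: b = ∂h/∂y = +0.02034.
|∇h| = √(0.002506² + 0.02034²) = 0.02049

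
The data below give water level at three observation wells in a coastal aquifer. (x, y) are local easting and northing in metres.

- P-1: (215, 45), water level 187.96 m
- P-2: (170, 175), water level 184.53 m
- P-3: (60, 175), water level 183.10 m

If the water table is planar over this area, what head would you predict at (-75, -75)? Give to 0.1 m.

186.8 m

Differences from P-1: to P-2 (Δx, Δy, Δh) = (-45, 130, -3.43); to P-3 = (-155, 130, -4.86).
Solve a·Δx + b·Δy = Δh: det = (-45)·130 − (-155)·130 = 14300.
∂h/∂x = [(-3.43)·130 − (-4.86)·130] / 14300 = +0.01300
∂h/∂y = [(-45)·(-4.86) − (-155)·(-3.43)] / 14300 = -0.02188
h(-75, -75) = 187.96 + (+0.01300)·(-290) + (-0.02188)·(-120) = 187.96 -3.770 +2.626 = 186.816 m.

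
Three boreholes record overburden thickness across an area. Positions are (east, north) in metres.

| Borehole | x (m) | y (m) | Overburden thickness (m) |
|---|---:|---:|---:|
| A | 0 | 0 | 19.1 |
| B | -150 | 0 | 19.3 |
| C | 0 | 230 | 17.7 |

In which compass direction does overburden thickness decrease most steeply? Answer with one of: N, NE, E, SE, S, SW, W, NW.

N

∂d/∂x = (19.3 − 19.1) / (-150 − 0) = -0.001333
∂d/∂y = (17.7 − 19.1) / (230 − 0) = -0.006087
Steepest decrease is along −∇f = (+0.001333 E, +0.006087 N) → north.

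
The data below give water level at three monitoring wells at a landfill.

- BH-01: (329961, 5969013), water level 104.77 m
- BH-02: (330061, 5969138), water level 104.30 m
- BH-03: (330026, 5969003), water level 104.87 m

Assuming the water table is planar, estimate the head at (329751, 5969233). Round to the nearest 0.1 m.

Differences from BH-01: to BH-02 (Δx, Δy, Δh) = (100, 125, -0.47); to BH-03 = (65, -10, +0.10).
Solve a·Δx + b·Δy = Δh: det = 100·(-10) − 65·125 = -9125.
∂h/∂x = [(-0.47)·(-10) − (+0.10)·125] / -9125 = +0.0008548
∂h/∂y = [100·(+0.10) − 65·(-0.47)] / -9125 = -0.004444
h(329751, 5969233) = 104.77 + (+0.0008548)·(-210) + (-0.004444)·(220) = 104.77 -0.180 -0.978 = 103.613 m.

103.6 m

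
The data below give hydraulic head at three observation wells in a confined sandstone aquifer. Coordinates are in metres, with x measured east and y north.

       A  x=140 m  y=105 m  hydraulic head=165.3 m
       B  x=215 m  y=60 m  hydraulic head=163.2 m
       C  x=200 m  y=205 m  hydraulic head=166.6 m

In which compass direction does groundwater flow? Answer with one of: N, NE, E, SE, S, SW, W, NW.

SE

Three-point gradient (reference A): Δ to B = (75, -45, -2.1), Δ to C = (60, 100, +1.3).
∂h/∂x = -0.01485, ∂h/∂y = +0.02191 (det = 10200).
Flow = −∇h = (+0.01485 east, -0.02191 north), which points southeast.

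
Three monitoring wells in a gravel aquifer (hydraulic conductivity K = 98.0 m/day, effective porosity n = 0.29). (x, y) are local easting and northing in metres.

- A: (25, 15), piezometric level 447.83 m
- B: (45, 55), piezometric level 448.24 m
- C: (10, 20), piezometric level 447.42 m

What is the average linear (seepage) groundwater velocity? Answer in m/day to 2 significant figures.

With h = a·x + b·y + c and A as origin, the differences give:
  20·a + 40·b = +0.41
  (-15)·a + 5·b = -0.41
Eliminate b (×5 and ×40, subtract): 700·a = 18.450 → a = ∂h/∂x = +0.02636
Back-substitute: b = ∂h/∂y = -0.002929.
|∇h| = √(0.02636² + -0.002929²) = 0.02652
Seepage velocity v = K·i/n = 98.0 × 0.02652 / 0.29 = 8.962 m/day.

9.0 m/day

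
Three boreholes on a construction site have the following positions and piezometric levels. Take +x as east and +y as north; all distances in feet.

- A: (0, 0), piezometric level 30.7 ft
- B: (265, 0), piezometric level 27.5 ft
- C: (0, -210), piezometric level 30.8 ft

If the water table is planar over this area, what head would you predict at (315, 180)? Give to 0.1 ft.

26.8 ft

∂h/∂x = (27.5 − 30.7) / (265 − 0) = -0.01208
∂h/∂y = (30.8 − 30.7) / (-210 − 0) = -0.0004762
h(315, 180) = 30.7 + (-0.01208)·(315) + (-0.0004762)·(180) = 30.7 -3.804 -0.086 = 26.811 ft.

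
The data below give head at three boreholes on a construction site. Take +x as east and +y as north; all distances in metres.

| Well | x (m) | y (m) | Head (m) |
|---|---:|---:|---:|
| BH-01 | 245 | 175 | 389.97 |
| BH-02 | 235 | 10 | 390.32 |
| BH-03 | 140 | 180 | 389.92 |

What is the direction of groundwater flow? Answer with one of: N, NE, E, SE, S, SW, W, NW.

Taking BH-01 as reference: BH-02−BH-01 = (-10, -165, +0.35); BH-03−BH-01 = (-105, 5, -0.05).
Solve a·Δx + b·Δy = Δh: det = (-10)·5 − (-105)·(-165) = -17375.
∂h/∂x = [(+0.35)·5 − (-0.05)·(-165)] / -17375 = +0.0003741
∂h/∂y = [(-10)·(-0.05) − (-105)·(+0.35)] / -17375 = -0.002144
Flow = −∇h = (-0.0003741 east, +0.002144 north), which points north.

N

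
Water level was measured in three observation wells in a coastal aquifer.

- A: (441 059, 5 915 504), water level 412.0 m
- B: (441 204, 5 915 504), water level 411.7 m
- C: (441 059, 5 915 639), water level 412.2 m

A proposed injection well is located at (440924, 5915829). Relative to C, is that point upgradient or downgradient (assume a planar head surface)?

upgradient

∂h/∂x = (411.7 − 412.0) / (441204 − 441059) = -0.002069
∂h/∂y = (412.2 − 412.0) / (5915639 − 5915504) = +0.001481
Head at (440924, 5915829) = 412.0 + (-0.002069)·(-135) + (+0.001481)·(325) = 412.76 m.
That is higher than the 412.2 m at C, so the point is upgradient.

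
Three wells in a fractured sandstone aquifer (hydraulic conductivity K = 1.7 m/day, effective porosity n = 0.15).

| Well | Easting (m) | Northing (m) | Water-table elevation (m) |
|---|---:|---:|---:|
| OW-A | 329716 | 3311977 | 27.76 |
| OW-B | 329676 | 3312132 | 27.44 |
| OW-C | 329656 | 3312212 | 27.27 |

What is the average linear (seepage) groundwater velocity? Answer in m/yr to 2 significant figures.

Differences from OW-A: to OW-B (Δx, Δy, Δh) = (-40, 155, -0.32); to OW-C = (-60, 235, -0.49).
Determinant of the coordinate differences = (-40)·235 − (-60)·155 = -100.
∂h/∂x = [(-0.32)·235 − (-0.49)·155] / -100 = -0.007500
∂h/∂y = [(-40)·(-0.49) − (-60)·(-0.32)] / -100 = -0.004000
|∇h| = √(-0.007500² + -0.004000²) = 0.0085
Seepage velocity v = K·i/n = 1.7 × 0.0085 / 0.15 = 0.09633 m/day = 35.18 m/yr.

35 m/yr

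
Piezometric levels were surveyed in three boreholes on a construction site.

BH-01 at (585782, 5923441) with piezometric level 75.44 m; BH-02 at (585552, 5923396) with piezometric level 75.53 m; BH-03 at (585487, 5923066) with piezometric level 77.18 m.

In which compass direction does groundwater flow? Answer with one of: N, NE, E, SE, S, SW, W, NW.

N

With h = a·x + b·y + c and BH-01 as origin, the differences give:
  (-230)·a + (-45)·b = +0.09
  (-295)·a + (-375)·b = +1.74
Eliminate b (×(-375) and ×(-45), subtract): 72975·a = 44.550 → a = ∂h/∂x = +0.0006105
Back-substitute: b = ∂h/∂y = -0.005120.
Flow = −∇h = (-0.0006105 east, +0.005120 north), which points north.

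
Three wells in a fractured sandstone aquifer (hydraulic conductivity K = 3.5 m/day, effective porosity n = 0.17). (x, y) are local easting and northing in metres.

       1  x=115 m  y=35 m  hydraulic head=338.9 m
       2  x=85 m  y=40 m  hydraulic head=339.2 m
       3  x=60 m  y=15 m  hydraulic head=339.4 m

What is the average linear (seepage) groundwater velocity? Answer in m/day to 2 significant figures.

Taking 1 as reference: 2−1 = (-30, 5, +0.3); 3−1 = (-55, -20, +0.5).
Determinant of the coordinate differences = (-30)·(-20) − (-55)·5 = 875.
∂h/∂x = [(+0.3)·(-20) − (+0.5)·5] / 875 = -0.009714
∂h/∂y = [(-30)·(+0.5) − (-55)·(+0.3)] / 875 = +0.001714
|∇h| = √(-0.009714² + 0.001714²) = 0.009864
Seepage velocity v = K·i/n = 3.5 × 0.009864 / 0.17 = 0.2031 m/day.

0.20 m/day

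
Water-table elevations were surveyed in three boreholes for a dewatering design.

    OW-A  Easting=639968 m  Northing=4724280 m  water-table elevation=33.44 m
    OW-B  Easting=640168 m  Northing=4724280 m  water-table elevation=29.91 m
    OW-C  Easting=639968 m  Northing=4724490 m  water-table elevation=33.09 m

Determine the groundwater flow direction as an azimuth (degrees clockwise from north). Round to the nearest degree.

∂h/∂x = (29.91 − 33.44) / (640168 − 639968) = -0.01765
∂h/∂y = (33.09 − 33.44) / (4724490 − 4724280) = -0.001667
Flow direction (−∇h) has components (+0.01765 E, +0.001667 N).
Azimuth = atan2(E, N) = atan2(+0.01765, +0.001667) = 84.6° ≈ 085°.

085°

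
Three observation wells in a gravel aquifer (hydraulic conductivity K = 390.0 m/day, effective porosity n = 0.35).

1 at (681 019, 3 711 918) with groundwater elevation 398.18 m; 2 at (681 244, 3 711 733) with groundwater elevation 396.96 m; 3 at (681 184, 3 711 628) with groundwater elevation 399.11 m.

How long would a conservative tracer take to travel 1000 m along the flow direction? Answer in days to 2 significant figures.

Differences from 1: to 2 (Δx, Δy, Δh) = (225, -185, -1.22); to 3 = (165, -290, +0.93).
Solve a·Δx + b·Δy = Δh: det = 225·(-290) − 165·(-185) = -34725.
∂h/∂x = [(-1.22)·(-290) − (+0.93)·(-185)] / -34725 = -0.01514
∂h/∂y = [225·(+0.93) − 165·(-1.22)] / -34725 = -0.01182
|∇h| = √(-0.01514² + -0.01182²) = 0.01921
Seepage velocity v = K·i/n = 390.0 × 0.01921 / 0.35 = 21.41 m/day.
t = 1000 / 21.41 = 46.71 days.

47 days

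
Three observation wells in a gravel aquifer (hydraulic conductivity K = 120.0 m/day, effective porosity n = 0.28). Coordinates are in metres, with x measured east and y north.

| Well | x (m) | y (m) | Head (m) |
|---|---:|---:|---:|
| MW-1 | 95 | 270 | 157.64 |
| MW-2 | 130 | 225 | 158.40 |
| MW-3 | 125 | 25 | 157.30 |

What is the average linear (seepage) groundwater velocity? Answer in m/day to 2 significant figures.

Taking MW-1 as reference: MW-2−MW-1 = (35, -45, +0.76); MW-3−MW-1 = (30, -245, -0.34).
Solve a·Δx + b·Δy = Δh: det = 35·(-245) − 30·(-45) = -7225.
∂h/∂x = [(+0.76)·(-245) − (-0.34)·(-45)] / -7225 = +0.02789
∂h/∂y = [35·(-0.34) − 30·(+0.76)] / -7225 = +0.004803
|∇h| = √(0.02789² + 0.004803²) = 0.0283
Seepage velocity v = K·i/n = 120.0 × 0.0283 / 0.28 = 12.13 m/day.

12 m/day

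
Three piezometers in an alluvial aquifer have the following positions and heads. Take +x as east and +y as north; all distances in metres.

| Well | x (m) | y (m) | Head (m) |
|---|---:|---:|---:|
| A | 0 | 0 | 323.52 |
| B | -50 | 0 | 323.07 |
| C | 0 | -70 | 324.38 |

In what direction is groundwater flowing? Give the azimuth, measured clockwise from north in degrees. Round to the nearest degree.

324°

∂h/∂x = (323.07 − 323.52) / (-50 − 0) = +0.009000
∂h/∂y = (324.38 − 323.52) / (-70 − 0) = -0.01229
Flow direction (−∇h) has components (-0.009000 E, +0.01229 N).
Azimuth = atan2(E, N) = atan2(-0.009000, +0.01229) = 323.8° ≈ 324°.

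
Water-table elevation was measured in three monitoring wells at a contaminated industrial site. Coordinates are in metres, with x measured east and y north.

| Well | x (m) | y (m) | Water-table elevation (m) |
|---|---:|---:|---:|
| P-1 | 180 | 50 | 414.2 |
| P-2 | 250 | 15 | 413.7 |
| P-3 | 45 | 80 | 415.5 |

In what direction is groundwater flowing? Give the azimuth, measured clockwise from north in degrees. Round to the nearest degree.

Three-point gradient (reference P-1): Δ to P-2 = (70, -35, -0.5), Δ to P-3 = (-135, 30, +1.3).
∂h/∂x = -0.01162, ∂h/∂y = -0.008952 (det = -2625).
Flow direction (−∇h) has components (+0.01162 E, +0.008952 N).
Azimuth = atan2(E, N) = atan2(+0.01162, +0.008952) = 52.4° ≈ 052°.

052°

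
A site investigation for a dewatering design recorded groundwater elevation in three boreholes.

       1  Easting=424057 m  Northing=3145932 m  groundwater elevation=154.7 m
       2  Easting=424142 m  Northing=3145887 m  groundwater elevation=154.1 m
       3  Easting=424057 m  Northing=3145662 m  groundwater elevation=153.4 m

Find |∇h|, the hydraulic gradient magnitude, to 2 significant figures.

Differences from 1: to 2 (Δx, Δy, Δh) = (85, -45, -0.6); to 3 = (0, -270, -1.3).
Solve a·Δx + b·Δy = Δh: det = 85·(-270) − 0·(-45) = -22950.
∂h/∂x = [(-0.6)·(-270) − (-1.3)·(-45)] / -22950 = -0.004510
∂h/∂y = [85·(-1.3) − 0·(-0.6)] / -22950 = +0.004815
|∇h| = √(-0.004510² + 0.004815²) = 0.006597

0.0066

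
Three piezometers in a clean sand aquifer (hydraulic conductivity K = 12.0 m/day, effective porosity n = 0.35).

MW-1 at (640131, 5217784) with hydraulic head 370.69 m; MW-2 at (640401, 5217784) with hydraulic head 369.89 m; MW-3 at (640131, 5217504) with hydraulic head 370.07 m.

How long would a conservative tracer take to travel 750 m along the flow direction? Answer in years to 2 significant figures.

∂h/∂x = (369.89 − 370.69) / (640401 − 640131) = -0.002963
∂h/∂y = (370.07 − 370.69) / (5217504 − 5217784) = +0.002214
|∇h| = √(-0.002963² + 0.002214²) = 0.003699
Seepage velocity v = K·i/n = 12.0 × 0.003699 / 0.35 = 0.1268 m/day.
t = 750 / 0.1268 = 5915 days = 16.2 years.

16 years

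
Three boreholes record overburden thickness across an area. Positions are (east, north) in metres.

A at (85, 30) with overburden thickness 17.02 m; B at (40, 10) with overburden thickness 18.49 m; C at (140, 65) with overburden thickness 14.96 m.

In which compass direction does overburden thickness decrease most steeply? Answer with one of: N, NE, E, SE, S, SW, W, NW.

With d = a·x + b·y + c and A as origin, the differences give:
  (-45)·a + (-20)·b = +1.47
  55·a + 35·b = -2.06
Eliminate b (×35 and ×(-20), subtract): -475·a = 10.250 → a = ∂d/∂x = -0.02158
Back-substitute: b = ∂d/∂y = -0.02495.
Steepest decrease is along −∇f = (+0.02158 E, +0.02495 N) → northeast.

NE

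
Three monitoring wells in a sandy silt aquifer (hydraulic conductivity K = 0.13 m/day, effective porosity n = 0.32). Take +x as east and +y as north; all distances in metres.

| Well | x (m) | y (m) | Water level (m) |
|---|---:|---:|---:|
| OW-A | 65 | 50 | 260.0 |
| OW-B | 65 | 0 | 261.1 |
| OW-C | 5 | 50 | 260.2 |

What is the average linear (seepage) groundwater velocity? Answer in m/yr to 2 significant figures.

Three-point gradient (reference OW-A): Δ to OW-B = (0, -50, +1.1), Δ to OW-C = (-60, 0, +0.2).
∂h/∂x = -0.003333, ∂h/∂y = -0.02200 (det = -3000).
|∇h| = √(-0.003333² + -0.02200²) = 0.02225
Seepage velocity v = K·i/n = 0.13 × 0.02225 / 0.32 = 0.009039 m/day = 3.301 m/yr.

3.3 m/yr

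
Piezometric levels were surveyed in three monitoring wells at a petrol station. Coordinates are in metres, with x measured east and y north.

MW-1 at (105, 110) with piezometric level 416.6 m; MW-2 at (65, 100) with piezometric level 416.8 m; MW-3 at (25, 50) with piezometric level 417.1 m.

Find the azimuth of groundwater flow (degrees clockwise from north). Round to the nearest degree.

060°

Taking MW-1 as reference: MW-2−MW-1 = (-40, -10, +0.2); MW-3−MW-1 = (-80, -60, +0.5).
Determinant of the coordinate differences = (-40)·(-60) − (-80)·(-10) = 1600.
∂h/∂x = [(+0.2)·(-60) − (+0.5)·(-10)] / 1600 = -0.004375
∂h/∂y = [(-40)·(+0.5) − (-80)·(+0.2)] / 1600 = -0.002500
Flow direction (−∇h) has components (+0.004375 E, +0.002500 N).
Azimuth = atan2(E, N) = atan2(+0.004375, +0.002500) = 60.3° ≈ 060°.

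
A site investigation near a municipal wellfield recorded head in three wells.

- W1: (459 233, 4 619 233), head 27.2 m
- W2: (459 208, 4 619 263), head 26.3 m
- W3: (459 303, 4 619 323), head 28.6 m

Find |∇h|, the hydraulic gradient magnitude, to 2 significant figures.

Three-point gradient (reference W1): Δ to W2 = (-25, 30, -0.9), Δ to W3 = (70, 90, +1.4).
∂h/∂x = +0.02828, ∂h/∂y = -0.006437 (det = -4350).
|∇h| = √(0.02828² + -0.006437²) = 0.029

0.029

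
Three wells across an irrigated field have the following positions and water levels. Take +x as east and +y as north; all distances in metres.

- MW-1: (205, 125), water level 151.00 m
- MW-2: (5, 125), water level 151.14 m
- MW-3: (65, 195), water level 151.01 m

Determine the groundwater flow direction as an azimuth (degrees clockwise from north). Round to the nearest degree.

029°

Taking MW-1 as reference: MW-2−MW-1 = (-200, 0, +0.14); MW-3−MW-1 = (-140, 70, +0.01).
Solve a·Δx + b·Δy = Δh: det = (-200)·70 − (-140)·0 = -14000.
∂h/∂x = [(+0.14)·70 − (+0.01)·0] / -14000 = -0.0007000
∂h/∂y = [(-200)·(+0.01) − (-140)·(+0.14)] / -14000 = -0.001257
Flow direction (−∇h) has components (+0.0007000 E, +0.001257 N).
Azimuth = atan2(E, N) = atan2(+0.0007000, +0.001257) = 29.1° ≈ 029°.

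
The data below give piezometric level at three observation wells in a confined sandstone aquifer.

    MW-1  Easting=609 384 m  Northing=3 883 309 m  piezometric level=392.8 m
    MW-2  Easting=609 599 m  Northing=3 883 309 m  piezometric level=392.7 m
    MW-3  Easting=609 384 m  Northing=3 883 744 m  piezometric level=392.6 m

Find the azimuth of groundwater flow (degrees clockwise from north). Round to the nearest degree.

∂h/∂x = (392.7 − 392.8) / (609599 − 609384) = -0.0004651
∂h/∂y = (392.6 − 392.8) / (3883744 − 3883309) = -0.0004598
Flow direction (−∇h) has components (+0.0004651 E, +0.0004598 N).
Azimuth = atan2(E, N) = atan2(+0.0004651, +0.0004598) = 45.3° ≈ 045°.

045°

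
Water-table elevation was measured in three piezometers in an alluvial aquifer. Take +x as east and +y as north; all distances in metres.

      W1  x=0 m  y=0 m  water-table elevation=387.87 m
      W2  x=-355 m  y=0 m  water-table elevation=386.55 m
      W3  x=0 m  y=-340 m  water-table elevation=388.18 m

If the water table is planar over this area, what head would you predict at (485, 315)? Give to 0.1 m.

∂h/∂x = (386.55 − 387.87) / (-355 − 0) = +0.003718
∂h/∂y = (388.18 − 387.87) / (-340 − 0) = -0.0009118
h(485, 315) = 387.87 + (+0.003718)·(485) + (-0.0009118)·(315) = 387.87 +1.803 -0.287 = 389.386 m.

389.4 m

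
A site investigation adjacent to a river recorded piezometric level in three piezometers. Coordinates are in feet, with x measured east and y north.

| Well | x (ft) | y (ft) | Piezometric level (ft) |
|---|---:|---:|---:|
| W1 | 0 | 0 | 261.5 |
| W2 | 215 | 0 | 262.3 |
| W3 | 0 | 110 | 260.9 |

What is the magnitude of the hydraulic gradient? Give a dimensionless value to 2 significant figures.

∂h/∂x = (262.3 − 261.5) / (215 − 0) = +0.003721
∂h/∂y = (260.9 − 261.5) / (110 − 0) = -0.005455
|∇h| = √(0.003721² + -0.005455²) = 0.006603

0.0066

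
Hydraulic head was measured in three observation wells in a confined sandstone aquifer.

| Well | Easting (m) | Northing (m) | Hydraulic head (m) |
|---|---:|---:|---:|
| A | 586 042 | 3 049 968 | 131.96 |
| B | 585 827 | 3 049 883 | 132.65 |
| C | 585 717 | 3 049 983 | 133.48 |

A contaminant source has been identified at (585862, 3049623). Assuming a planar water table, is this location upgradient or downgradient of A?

downgradient

With h = a·x + b·y + c and A as origin, the differences give:
  (-215)·a + (-85)·b = +0.69
  (-325)·a + 15·b = +1.52
Eliminate b (×15 and ×(-85), subtract): -30850·a = 139.550 → a = ∂h/∂x = -0.004524
Back-substitute: b = ∂h/∂y = +0.003324.
Head at (585862, 3049623) = 131.96 + (-0.004524)·(-180) + (+0.003324)·(-345) = 131.63 m.
That is lower than the 131.96 m at A, so the point is downgradient.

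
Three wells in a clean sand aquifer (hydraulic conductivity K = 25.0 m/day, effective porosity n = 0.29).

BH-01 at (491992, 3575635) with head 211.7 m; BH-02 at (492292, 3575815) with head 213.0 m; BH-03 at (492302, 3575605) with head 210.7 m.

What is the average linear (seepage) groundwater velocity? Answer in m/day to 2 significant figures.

Taking BH-01 as reference: BH-02−BH-01 = (300, 180, +1.3); BH-03−BH-01 = (310, -30, -1.0).
Determinant of the coordinate differences = 300·(-30) − 310·180 = -64800.
∂h/∂x = [(+1.3)·(-30) − (-1.0)·180] / -64800 = -0.002176
∂h/∂y = [300·(-1.0) − 310·(+1.3)] / -64800 = +0.01085
|∇h| = √(-0.002176² + 0.01085²) = 0.01107
Seepage velocity v = K·i/n = 25.0 × 0.01107 / 0.29 = 0.9543 m/day.

0.95 m/day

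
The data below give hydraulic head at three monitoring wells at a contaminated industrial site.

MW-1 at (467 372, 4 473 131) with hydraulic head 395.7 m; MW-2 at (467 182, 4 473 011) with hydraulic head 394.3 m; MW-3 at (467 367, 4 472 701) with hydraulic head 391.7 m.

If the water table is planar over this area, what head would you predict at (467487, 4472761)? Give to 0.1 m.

392.4 m

Three-point gradient (reference MW-1): Δ to MW-2 = (-190, -120, -1.4), Δ to MW-3 = (-5, -430, -4.0).
∂h/∂x = +0.001504, ∂h/∂y = +0.009285 (det = 81100).
h(467487, 4472761) = 395.7 + (+0.001504)·(115) + (+0.009285)·(-370) = 395.7 +0.173 -3.435 = 392.438 m.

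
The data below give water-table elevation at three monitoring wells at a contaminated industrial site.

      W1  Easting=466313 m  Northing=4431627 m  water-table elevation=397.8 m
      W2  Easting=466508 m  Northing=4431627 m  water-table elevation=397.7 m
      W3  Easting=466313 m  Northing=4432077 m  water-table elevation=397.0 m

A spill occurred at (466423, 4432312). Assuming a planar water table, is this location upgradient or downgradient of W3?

∂h/∂x = (397.7 − 397.8) / (466508 − 466313) = -0.0005128
∂h/∂y = (397.0 − 397.8) / (4432077 − 4431627) = -0.001778
Head at (466423, 4432312) = 397.8 + (-0.0005128)·(110) + (-0.001778)·(685) = 396.53 m.
That is lower than the 397.0 m at W3, so the point is downgradient.

downgradient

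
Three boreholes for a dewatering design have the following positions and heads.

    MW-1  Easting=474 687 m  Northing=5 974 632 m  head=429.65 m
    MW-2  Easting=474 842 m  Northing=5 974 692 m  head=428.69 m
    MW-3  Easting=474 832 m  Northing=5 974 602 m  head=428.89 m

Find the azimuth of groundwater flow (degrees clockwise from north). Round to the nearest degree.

Three-point gradient (reference MW-1): Δ to MW-2 = (155, 60, -0.96), Δ to MW-3 = (145, -30, -0.76).
∂h/∂x = -0.005573, ∂h/∂y = -0.001603 (det = -13350).
Flow direction (−∇h) has components (+0.005573 E, +0.001603 N).
Azimuth = atan2(E, N) = atan2(+0.005573, +0.001603) = 74.0° ≈ 074°.

074°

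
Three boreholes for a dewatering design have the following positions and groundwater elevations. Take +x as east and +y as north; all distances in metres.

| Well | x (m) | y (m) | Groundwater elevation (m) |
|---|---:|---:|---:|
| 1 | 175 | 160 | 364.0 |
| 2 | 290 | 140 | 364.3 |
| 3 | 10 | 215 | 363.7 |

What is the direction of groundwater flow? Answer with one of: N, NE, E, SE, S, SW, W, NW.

SW

With h = a·x + b·y + c and 1 as origin, the differences give:
  115·a + (-20)·b = +0.3
  (-165)·a + 55·b = -0.3
Eliminate b (×55 and ×(-20), subtract): 3025·a = 10.50 → a = ∂h/∂x = +0.003471
Back-substitute: b = ∂h/∂y = +0.004959.
Flow = −∇h = (-0.003471 east, -0.004959 north), which points southwest.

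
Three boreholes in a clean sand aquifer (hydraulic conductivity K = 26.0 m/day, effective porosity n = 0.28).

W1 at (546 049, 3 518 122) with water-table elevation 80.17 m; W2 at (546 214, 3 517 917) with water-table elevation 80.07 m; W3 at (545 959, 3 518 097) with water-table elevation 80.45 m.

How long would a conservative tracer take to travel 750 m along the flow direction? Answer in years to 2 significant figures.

7.1 years

With h = a·x + b·y + c and W1 as origin, the differences give:
  165·a + (-205)·b = -0.10
  (-90)·a + (-25)·b = +0.28
Eliminate b (×(-25) and ×(-205), subtract): -22575·a = 59.900 → a = ∂h/∂x = -0.002653
Back-substitute: b = ∂h/∂y = -0.001648.
|∇h| = √(-0.002653² + -0.001648²) = 0.003123
Seepage velocity v = K·i/n = 26.0 × 0.003123 / 0.28 = 0.29 m/day.
t = 750 / 0.29 = 2586 days = 7.08 years.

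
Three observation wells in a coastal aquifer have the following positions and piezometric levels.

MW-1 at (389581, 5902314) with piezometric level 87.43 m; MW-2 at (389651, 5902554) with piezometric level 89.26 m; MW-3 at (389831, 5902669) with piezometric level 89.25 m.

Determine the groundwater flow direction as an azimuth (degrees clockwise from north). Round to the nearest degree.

Three-point gradient (reference MW-1): Δ to MW-2 = (70, 240, +1.83), Δ to MW-3 = (250, 355, +1.82).
∂h/∂x = -0.006055, ∂h/∂y = +0.009391 (det = -35150).
Flow direction (−∇h) has components (+0.006055 E, -0.009391 N).
Azimuth = atan2(E, N) = atan2(+0.006055, -0.009391) = 147.2° ≈ 147°.

147°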